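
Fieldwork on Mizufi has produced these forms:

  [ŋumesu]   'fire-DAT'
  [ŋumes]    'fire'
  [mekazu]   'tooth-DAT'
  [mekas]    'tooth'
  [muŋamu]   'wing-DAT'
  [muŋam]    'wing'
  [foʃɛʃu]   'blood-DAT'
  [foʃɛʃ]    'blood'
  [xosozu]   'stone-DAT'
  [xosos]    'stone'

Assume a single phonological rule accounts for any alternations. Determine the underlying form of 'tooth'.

/mekaz/

'tooth' shows [z] ~ [s] at the end of the stem ([mekazu] vs [mekas]).
The stem 'fire' ([ŋumesu], [ŋumes]) shows [s] unchanged in both environments, so [s] cannot be basic with [z] derived before the DAT suffix.
The alternation reflects word-final obstruent devoicing: voiced obstruents become voiceless word-finally. /z/ is underlying.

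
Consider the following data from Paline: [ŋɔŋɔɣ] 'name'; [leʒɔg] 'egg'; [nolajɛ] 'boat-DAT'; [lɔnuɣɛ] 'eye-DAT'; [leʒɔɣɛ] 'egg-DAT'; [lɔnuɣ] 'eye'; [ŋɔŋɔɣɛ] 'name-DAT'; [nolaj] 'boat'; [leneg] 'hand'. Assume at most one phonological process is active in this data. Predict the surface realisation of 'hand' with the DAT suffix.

In [leʒɔɣɛ] and [leʒɔg] the final segment of 'egg' alternates: [ɣ] ~ [g].
The stem 'eye' ([lɔnuɣɛ], [lɔnuɣ]) shows [ɣ] unchanged in both environments, so [ɣ] cannot be basic with [g] derived in isolation.
So /g/ is underlying, and a rule of intervocalic spirantization — voiced stops become fricatives between vowels — gives [ɣ].
The one attested form of 'hand', [leneg], shows underlying /leneg/. Applying the same rule between vowels gives [leneɣɛ].

[leneɣɛ]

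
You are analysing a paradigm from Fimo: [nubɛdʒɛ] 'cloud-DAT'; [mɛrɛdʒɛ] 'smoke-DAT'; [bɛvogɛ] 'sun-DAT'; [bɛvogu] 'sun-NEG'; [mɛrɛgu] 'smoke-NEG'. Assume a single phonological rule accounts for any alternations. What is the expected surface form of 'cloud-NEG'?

In [mɛrɛgu] and [mɛrɛdʒɛ] the final segment of 'smoke' alternates: [g] ~ [dʒ].
But 'sun' keeps [g] in both environments ([bɛvogu], [bɛvogɛ]), so there is no rule changing /g/ to [dʒ] before the DAT suffix.
So /dʒ/ is underlying, and a rule of depalatalization — palato-alveolar /dʒ/ becomes [g] when no front vowel follows — gives [g].
From [nubɛdʒɛ] the stem 'cloud' is /nubɛdʒ/; when no front vowel follows this yields [nubɛgu].

[nubɛgu]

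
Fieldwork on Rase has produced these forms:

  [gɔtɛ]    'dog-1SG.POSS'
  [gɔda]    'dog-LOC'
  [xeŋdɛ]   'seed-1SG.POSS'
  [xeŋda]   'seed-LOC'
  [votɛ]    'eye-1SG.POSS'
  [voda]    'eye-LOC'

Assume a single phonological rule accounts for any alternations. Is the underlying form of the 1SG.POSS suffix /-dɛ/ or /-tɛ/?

The 1SG.POSS suffix surfaces as [-dɛ] and [-tɛ], depending on the final segment of the stem.
The LOC suffix, which begins with [d], is invariant after every stem; so [d] is not altered by any rule here.
So the underlying form is /-tɛ/, and voiceless stops become voiced after a nasal.

/-tɛ/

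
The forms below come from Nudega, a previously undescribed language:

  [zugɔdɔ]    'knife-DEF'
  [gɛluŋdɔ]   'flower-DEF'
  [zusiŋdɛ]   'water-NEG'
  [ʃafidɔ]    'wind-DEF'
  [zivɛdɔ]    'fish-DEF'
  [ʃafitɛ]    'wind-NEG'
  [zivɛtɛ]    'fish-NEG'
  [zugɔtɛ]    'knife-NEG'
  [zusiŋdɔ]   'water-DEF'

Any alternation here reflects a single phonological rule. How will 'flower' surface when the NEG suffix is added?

The NEG suffix surfaces as [-dɛ] and [-tɛ], depending on the final segment of the stem.
By contrast the DEF suffix keeps its initial [d] throughout — that segment must be underlying.
The NEG suffix is therefore /-tɛ/ underlyingly, with post-nasal voicing: voiceless stops become voiced after a nasal.
After 'flower', which ends in a nasal, the suffix surfaces as [-dɛ], giving [gɛluŋdɛ].

[gɛluŋdɛ]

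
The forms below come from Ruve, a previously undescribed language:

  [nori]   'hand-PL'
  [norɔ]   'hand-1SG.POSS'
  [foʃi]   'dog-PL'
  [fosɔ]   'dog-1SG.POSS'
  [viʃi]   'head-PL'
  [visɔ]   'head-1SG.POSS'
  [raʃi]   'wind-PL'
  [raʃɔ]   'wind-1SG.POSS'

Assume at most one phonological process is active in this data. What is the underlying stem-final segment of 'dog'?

/s/

In [foʃi] and [fosɔ] the final segment of 'dog' alternates: [ʃ] ~ [s].
The stem 'wind' ([raʃi], [raʃɔ]) shows [ʃ] unchanged in both environments, so [ʃ] cannot be basic with [s] derived before the 1SG.POSS suffix.
Therefore /s/ is basic and [ʃ] is derived by palatalization before a front vowel (/s/ becomes palato-alveolar [ʃ] before a front vowel).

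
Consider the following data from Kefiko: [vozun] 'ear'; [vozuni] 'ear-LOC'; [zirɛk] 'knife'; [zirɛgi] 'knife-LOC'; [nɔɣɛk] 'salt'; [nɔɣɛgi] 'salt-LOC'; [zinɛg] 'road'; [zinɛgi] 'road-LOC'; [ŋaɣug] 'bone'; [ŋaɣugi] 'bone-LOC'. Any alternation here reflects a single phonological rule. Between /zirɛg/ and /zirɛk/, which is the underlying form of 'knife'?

The stem for 'knife' ends in [k] in [zirɛk] but [g] in [zirɛgi].
But 'road' keeps [g] in both environments ([zinɛg], [zinɛgi]), so there is no rule changing /g/ to [k] in isolation.
So /k/ is underlying, and a rule of intervocalic voicing — voiceless stops become voiced between vowels — gives [g].

/zirɛk/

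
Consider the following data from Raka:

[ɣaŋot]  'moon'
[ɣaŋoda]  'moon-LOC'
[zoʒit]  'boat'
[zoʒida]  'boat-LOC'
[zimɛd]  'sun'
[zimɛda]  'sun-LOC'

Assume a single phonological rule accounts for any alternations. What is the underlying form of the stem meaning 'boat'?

/zoʒit/

In [zoʒit] and [zoʒida] the final segment of 'boat' alternates: [t] ~ [d].
The stem 'sun' ([zimɛd], [zimɛda]) shows [d] unchanged in both environments, so [d] cannot be basic with [t] derived in isolation.
So /t/ is underlying, and a rule of intervocalic voicing — voiceless stops become voiced between vowels — gives [d].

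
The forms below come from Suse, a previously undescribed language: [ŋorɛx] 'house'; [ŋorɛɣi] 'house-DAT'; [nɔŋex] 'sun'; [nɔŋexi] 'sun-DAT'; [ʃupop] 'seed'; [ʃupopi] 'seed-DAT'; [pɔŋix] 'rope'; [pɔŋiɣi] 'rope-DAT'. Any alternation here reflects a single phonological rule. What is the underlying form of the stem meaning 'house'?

The root 'house' surfaces as [ŋorɛx] and [ŋorɛɣi], with a stem-final [x] ~ [ɣ] alternation.
If /x/ were underlying and a rule turned it into [ɣ] before the DAT suffix, 'sun' would also alternate; but it has [x] in both [nɔŋex] and [nɔŋexi].
So /ɣ/ is underlying, and a rule of word-final obstruent devoicing — voiced obstruents become voiceless word-finally — gives [x].

/ŋorɛɣ/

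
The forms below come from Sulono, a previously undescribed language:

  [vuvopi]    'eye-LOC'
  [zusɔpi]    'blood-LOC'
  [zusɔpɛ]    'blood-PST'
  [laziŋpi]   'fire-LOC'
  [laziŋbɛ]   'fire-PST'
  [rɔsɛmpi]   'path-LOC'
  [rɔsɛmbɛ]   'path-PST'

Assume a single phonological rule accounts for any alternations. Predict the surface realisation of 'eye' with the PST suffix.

The PST morpheme has two allomorphs, [-bɛ] and [-pɛ].
The LOC suffix, which begins with [p], is invariant after every stem; so [p] is not altered by any rule here.
So the underlying form is /-bɛ/, and voiced stops become voiceless after a vowel.
After 'eye', which ends in a vowel, the suffix surfaces as [-pɛ], giving [vuvopɛ].

[vuvopɛ]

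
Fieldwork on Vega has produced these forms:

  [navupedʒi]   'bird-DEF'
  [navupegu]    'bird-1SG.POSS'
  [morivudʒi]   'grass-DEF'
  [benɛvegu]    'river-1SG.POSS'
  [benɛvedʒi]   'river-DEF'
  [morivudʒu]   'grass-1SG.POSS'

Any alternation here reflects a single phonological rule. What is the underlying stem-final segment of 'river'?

/g/

'river' shows [g] ~ [dʒ] at the end of the stem ([benɛvegu] vs [benɛvedʒi]).
The stem 'grass' ([morivudʒu], [morivudʒi]) shows [dʒ] unchanged in both environments, so [dʒ] cannot be basic with [g] derived before the 1SG.POSS suffix.
Therefore /g/ is basic and [dʒ] is derived by palatalization before a front vowel (/g/ becomes palato-alveolar [dʒ] before a front vowel).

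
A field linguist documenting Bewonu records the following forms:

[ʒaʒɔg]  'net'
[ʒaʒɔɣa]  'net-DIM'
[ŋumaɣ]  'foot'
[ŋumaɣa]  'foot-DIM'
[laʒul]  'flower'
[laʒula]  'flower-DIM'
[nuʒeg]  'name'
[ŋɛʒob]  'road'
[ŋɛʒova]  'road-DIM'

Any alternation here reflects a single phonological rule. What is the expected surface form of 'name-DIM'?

In [ʒaʒɔg] and [ʒaʒɔɣa] the final segment of 'net' alternates: [g] ~ [ɣ].
Compare 'foot', with invariant [ɣ] in [ŋumaɣ] and [ŋumaɣa]: an analysis with underlying /ɣ/ and a rule producing [g] in isolation would wrongly predict alternation here too.
Therefore /g/ is basic and [ɣ] is derived by intervocalic spirantization (voiced stops become fricatives between vowels).
From [nuʒeg] the stem 'name' is /nuʒeg/; between vowels this yields [nuʒeɣa].

[nuʒeɣa]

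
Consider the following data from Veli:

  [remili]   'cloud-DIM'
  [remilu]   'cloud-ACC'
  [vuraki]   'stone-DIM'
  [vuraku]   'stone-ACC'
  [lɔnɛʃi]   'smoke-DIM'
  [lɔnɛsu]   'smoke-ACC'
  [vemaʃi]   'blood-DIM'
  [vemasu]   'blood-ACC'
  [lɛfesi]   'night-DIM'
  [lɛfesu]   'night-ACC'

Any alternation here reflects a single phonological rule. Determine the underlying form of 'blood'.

The root 'blood' surfaces as [vemaʃi] and [vemasu], with a stem-final [ʃ] ~ [s] alternation.
But 'night' keeps [s] in both environments ([lɛfesi], [lɛfesu]), so there is no rule changing /s/ to [ʃ] before the DIM suffix.
The underlying segment must be /ʃ/; palato-alveolar /ʃ/ becomes [s] when no front vowel follows, yielding [s] there.
The underlying form of 'blood' is therefore /vemaʃ/.

/vemaʃ/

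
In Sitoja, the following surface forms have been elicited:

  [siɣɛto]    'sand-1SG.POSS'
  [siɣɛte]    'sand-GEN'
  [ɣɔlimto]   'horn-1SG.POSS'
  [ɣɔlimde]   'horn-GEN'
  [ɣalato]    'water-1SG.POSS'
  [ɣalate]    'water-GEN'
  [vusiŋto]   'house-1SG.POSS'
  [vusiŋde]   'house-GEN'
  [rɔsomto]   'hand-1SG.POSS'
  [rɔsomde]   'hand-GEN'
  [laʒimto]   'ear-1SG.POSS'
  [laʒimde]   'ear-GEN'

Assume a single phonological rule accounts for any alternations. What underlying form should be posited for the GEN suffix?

The GEN morpheme has two allomorphs, [-de] and [-te].
The 1SG.POSS suffix, which begins with [t], is invariant after every stem; so [t] is not altered by any rule here.
The GEN suffix is therefore /-de/ underlyingly, with post-vocalic devoicing: voiced stops become voiceless after a vowel.

/-de/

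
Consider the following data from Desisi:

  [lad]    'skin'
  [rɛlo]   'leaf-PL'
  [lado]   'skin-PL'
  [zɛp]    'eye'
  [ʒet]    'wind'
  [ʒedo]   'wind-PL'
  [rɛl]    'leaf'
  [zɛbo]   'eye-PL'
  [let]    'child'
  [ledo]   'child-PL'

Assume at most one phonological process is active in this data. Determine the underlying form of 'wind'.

'wind' shows [d] ~ [t] at the end of the stem ([ʒedo] vs [ʒet]).
Compare 'skin', with invariant [d] in [lado] and [lad]: an analysis with underlying /d/ and a rule producing [t] in isolation would wrongly predict alternation here too.
So /t/ is underlying, and a rule of intervocalic voicing — voiceless stops become voiced between vowels — gives [d].

/ʒet/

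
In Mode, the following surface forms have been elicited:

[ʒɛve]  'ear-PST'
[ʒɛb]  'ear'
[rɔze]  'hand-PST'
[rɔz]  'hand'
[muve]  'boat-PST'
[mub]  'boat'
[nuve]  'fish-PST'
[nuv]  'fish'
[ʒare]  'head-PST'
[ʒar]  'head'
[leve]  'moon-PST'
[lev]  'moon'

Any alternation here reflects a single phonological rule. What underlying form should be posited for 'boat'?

/mub/

In [muve] and [mub] the final segment of 'boat' alternates: [v] ~ [b].
The stem 'moon' ([leve], [lev]) shows [v] unchanged in both environments, so [v] cannot be basic with [b] derived in isolation.
Therefore /b/ is basic and [v] is derived by intervocalic spirantization (voiced stops become fricatives between vowels).
So 'boat' = /mub/.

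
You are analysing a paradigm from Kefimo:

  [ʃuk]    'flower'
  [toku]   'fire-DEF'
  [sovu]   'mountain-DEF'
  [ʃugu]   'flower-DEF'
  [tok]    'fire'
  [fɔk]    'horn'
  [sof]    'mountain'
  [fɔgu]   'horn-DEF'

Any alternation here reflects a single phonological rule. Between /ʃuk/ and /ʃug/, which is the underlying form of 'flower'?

'flower' shows [k] ~ [g] at the end of the stem ([ʃuk] vs [ʃugu]).
If /k/ were underlying and a rule turned it into [g] before the DEF suffix, 'fire' would also alternate; but it has [k] in both [tok] and [toku].
The alternation reflects word-final obstruent devoicing: voiced obstruents become voiceless word-finally. /g/ is underlying.

/ʃug/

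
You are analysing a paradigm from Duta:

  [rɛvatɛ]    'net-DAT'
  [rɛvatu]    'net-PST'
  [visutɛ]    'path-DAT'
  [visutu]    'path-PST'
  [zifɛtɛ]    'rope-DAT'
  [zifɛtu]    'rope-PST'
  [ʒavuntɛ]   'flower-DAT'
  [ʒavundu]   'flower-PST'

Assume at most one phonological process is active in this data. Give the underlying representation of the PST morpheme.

The PST suffix surfaces as [-du] and [-tu], depending on the final segment of the stem.
By contrast the DAT suffix keeps its initial [t] throughout — that segment must be underlying.
So the underlying form is /-du/, and voiced stops become voiceless after a vowel.

/-du/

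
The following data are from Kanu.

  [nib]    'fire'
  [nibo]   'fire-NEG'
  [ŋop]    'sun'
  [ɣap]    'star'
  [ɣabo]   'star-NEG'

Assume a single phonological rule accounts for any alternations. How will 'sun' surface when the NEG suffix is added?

[ŋobo]

In [ɣap] and [ɣabo] the final segment of 'star' alternates: [p] ~ [b].
The stem 'fire' ([nib], [nibo]) shows [b] unchanged in both environments, so [b] cannot be basic with [p] derived in isolation.
Therefore /p/ is basic and [b] is derived by intervocalic voicing (voiceless stops become voiced between vowels).
The one attested form of 'sun', [ŋop], shows underlying /ŋop/. Applying the same rule between vowels gives [ŋobo].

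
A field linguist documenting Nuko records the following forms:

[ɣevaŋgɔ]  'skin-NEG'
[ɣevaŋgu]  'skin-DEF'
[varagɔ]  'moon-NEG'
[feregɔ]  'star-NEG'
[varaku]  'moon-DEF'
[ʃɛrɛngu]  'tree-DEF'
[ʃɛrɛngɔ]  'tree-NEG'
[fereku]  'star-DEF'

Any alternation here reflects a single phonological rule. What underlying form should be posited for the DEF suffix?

The DEF suffix surfaces as [-gu] and [-ku], depending on the final segment of the stem.
By contrast the NEG suffix keeps its initial [g] throughout — that segment must be underlying.
The DEF suffix is therefore /-ku/ underlyingly, with post-nasal voicing: voiceless stops become voiced after a nasal.

/-ku/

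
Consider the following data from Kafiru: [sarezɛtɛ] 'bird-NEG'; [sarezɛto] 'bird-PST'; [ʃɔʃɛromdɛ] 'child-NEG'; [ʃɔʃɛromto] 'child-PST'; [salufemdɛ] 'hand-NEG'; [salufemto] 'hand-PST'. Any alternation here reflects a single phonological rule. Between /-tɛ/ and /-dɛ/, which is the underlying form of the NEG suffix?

/-dɛ/

The NEG morpheme has two allomorphs, [-dɛ] and [-tɛ].
The PST suffix, which begins with [t], is invariant after every stem; so [t] is not altered by any rule here.
So the underlying form is /-dɛ/, and voiced stops become voiceless after a vowel.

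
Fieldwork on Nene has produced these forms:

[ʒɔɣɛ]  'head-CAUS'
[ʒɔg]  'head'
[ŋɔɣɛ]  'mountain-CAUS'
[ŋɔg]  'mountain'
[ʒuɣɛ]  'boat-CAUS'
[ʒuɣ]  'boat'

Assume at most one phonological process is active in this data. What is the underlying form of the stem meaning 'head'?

/ʒɔg/

The stem for 'head' ends in [ɣ] in [ʒɔɣɛ] but [g] in [ʒɔg].
But 'boat' keeps [ɣ] in both environments ([ʒuɣɛ], [ʒuɣ]), so there is no rule changing /ɣ/ to [g] in isolation.
The alternation reflects intervocalic spirantization: voiced stops become fricatives between vowels. /g/ is underlying.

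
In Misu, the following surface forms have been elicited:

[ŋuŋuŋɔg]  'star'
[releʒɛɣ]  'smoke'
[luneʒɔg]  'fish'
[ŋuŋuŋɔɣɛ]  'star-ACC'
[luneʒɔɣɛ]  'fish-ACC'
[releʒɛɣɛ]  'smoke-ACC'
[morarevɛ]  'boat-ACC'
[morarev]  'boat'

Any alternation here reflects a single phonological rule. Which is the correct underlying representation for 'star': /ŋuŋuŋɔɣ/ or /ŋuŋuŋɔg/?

'star' shows [ɣ] ~ [g] at the end of the stem ([ŋuŋuŋɔɣɛ] vs [ŋuŋuŋɔg]).
Compare 'smoke', with invariant [ɣ] in [releʒɛɣɛ] and [releʒɛɣ]: an analysis with underlying /ɣ/ and a rule producing [g] in isolation would wrongly predict alternation here too.
So /g/ is underlying, and a rule of intervocalic spirantization — voiced stops become fricatives between vowels — gives [ɣ].

/ŋuŋuŋɔg/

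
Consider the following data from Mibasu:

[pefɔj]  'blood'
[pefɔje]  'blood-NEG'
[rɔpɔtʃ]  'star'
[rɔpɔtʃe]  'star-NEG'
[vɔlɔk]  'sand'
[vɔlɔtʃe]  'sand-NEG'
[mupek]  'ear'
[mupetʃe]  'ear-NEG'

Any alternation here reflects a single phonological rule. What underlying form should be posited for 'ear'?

The root 'ear' surfaces as [mupek] and [mupetʃe], with a stem-final [k] ~ [tʃ] alternation.
If /tʃ/ were underlying and a rule turned it into [k] in isolation, 'star' would also alternate; but it has [tʃ] in both [rɔpɔtʃ] and [rɔpɔtʃe].
So /k/ is underlying, and a rule of palatalization before a front vowel — /k/ becomes palato-alveolar [tʃ] before a front vowel — gives [tʃ].
The underlying form of 'ear' is therefore /mupek/.

/mupek/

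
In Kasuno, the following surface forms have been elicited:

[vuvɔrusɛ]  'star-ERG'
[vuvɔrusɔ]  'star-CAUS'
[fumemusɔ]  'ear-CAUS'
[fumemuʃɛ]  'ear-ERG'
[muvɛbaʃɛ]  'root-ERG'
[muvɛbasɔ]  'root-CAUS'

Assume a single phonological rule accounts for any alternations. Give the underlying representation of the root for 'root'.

/muvɛbaʃ/

'root' shows [s] ~ [ʃ] at the end of the stem ([muvɛbasɔ] vs [muvɛbaʃɛ]).
But 'star' keeps [s] in both environments ([vuvɔrusɔ], [vuvɔrusɛ]), so there is no rule changing /s/ to [ʃ] before the ERG suffix.
Therefore /ʃ/ is basic and [s] is derived by depalatalization (palato-alveolar /ʃ/ becomes [s] when no front vowel follows).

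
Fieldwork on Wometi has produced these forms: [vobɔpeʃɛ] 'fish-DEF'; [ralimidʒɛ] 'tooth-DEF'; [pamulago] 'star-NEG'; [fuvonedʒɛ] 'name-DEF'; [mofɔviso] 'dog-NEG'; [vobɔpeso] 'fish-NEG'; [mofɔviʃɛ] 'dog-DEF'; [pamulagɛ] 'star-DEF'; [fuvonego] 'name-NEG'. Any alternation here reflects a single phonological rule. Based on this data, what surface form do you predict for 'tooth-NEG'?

[ralimigo]

'name' shows [g] ~ [dʒ] at the end of the stem ([fuvonego] vs [fuvonedʒɛ]).
The stem 'star' ([pamulago], [pamulagɛ]) shows [g] unchanged in both environments, so [g] cannot be basic with [dʒ] derived before the DEF suffix.
Therefore /dʒ/ is basic and [g] is derived by depalatalization (palato-alveolar /dʒ/ and /ʃ/ become [g] and [s] when no front vowel follows).
From [ralimidʒɛ] the stem 'tooth' is /ralimidʒ/; when no front vowel follows this yields [ralimigo].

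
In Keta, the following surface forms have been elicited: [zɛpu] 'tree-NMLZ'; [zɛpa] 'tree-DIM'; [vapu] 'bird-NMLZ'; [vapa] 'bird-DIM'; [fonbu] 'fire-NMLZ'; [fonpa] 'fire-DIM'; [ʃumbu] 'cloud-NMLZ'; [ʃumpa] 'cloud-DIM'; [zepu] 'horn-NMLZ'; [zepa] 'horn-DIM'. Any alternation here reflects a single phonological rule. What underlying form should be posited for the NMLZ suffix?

The NMLZ suffix surfaces as [-bu] and [-pu], depending on the final segment of the stem.
By contrast the DIM suffix keeps its initial [p] throughout — that segment must be underlying.
The NMLZ suffix is therefore /-bu/ underlyingly, with post-vocalic devoicing: voiced stops become voiceless after a vowel.

/-bu/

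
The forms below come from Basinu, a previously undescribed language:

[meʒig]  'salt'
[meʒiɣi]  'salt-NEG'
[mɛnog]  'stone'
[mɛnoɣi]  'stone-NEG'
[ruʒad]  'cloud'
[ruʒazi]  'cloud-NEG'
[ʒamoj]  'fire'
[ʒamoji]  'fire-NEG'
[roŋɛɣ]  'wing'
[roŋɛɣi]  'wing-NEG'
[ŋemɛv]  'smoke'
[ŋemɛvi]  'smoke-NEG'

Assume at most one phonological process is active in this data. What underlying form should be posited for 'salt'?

In [meʒig] and [meʒiɣi] the final segment of 'salt' alternates: [g] ~ [ɣ].
But 'wing' keeps [ɣ] in both environments ([roŋɛɣ], [roŋɛɣi]), so there is no rule changing /ɣ/ to [g] in isolation.
So /g/ is underlying, and a rule of intervocalic spirantization — voiced stops become fricatives between vowels — gives [ɣ].

/meʒig/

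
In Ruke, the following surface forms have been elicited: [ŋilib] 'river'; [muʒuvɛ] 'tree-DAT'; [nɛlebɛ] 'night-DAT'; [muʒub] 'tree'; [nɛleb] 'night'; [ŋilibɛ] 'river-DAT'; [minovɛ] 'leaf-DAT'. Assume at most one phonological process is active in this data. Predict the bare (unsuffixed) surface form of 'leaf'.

'tree' shows [v] ~ [b] at the end of the stem ([muʒuvɛ] vs [muʒub]).
The stem 'night' ([nɛlebɛ], [nɛleb]) shows [b] unchanged in both environments, so [b] cannot be basic with [v] derived before the DAT suffix.
Therefore /v/ is basic and [b] is derived by word-final hardening (voiced fricatives become stops word-finally).
From [minovɛ] the stem 'leaf' is /minov/; word-finally this yields [minob].

[minob]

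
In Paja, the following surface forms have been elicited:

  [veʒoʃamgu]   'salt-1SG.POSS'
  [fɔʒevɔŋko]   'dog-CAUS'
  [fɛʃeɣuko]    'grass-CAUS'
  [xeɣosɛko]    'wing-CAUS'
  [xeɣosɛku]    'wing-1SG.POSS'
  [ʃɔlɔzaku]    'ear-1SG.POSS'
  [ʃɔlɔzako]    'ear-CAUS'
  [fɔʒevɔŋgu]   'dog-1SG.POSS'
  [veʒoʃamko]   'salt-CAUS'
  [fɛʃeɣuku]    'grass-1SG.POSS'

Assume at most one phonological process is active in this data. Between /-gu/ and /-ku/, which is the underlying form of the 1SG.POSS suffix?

/-gu/

The 1SG.POSS morpheme has two allomorphs, [-gu] and [-ku].
By contrast the CAUS suffix keeps its initial [k] throughout — that segment must be underlying.
The 1SG.POSS suffix is therefore /-gu/ underlyingly, with post-vocalic devoicing: voiced stops become voiceless after a vowel.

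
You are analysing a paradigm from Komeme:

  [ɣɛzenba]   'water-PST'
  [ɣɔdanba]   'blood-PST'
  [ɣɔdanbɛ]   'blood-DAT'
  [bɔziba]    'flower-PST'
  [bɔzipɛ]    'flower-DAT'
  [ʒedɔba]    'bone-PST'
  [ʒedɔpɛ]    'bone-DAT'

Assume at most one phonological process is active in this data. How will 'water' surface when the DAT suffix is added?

The DAT suffix surfaces as [-bɛ] and [-pɛ], depending on the final segment of the stem.
The PST suffix, which begins with [b], is invariant after every stem; so [b] is not altered by any rule here.
So the underlying form is /-pɛ/, and voiceless stops become voiced after a nasal.
After 'water', which ends in a nasal, the suffix surfaces as [-bɛ], giving [ɣɛzenbɛ].

[ɣɛzenbɛ]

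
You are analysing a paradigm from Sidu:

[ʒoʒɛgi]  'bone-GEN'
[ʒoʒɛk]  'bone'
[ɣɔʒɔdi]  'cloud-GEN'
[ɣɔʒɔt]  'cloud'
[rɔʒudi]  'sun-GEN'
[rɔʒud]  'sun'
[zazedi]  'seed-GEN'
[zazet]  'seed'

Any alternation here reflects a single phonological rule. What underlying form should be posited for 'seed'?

/zazet/

'seed' shows [d] ~ [t] at the end of the stem ([zazedi] vs [zazet]).
Compare 'sun', with invariant [d] in [rɔʒudi] and [rɔʒud]: an analysis with underlying /d/ and a rule producing [t] in isolation would wrongly predict alternation here too.
Therefore /t/ is basic and [d] is derived by intervocalic voicing (voiceless stops become voiced between vowels).
The underlying form of 'seed' is therefore /zazet/.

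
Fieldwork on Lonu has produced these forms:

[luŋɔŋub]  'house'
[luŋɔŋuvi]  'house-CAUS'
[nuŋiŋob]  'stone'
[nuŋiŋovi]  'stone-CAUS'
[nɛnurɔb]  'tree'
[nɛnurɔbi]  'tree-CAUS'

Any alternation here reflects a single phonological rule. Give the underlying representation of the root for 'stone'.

/nuŋiŋov/

'stone' shows [b] ~ [v] at the end of the stem ([nuŋiŋob] vs [nuŋiŋovi]).
If /b/ were underlying and a rule turned it into [v] before the CAUS suffix, 'tree' would also alternate; but it has [b] in both [nɛnurɔb] and [nɛnurɔbi].
Therefore /v/ is basic and [b] is derived by word-final hardening (voiced fricatives become stops word-finally).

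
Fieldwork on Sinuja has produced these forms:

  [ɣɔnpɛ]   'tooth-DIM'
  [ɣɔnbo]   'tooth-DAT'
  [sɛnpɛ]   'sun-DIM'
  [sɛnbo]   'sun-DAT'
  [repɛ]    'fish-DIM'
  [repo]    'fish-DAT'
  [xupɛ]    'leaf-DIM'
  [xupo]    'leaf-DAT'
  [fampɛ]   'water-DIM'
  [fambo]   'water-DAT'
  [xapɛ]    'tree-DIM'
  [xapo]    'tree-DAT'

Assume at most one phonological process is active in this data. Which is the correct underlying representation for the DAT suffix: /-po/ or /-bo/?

The DAT morpheme has two allomorphs, [-bo] and [-po].
By contrast the DIM suffix keeps its initial [p] throughout — that segment must be underlying.
The DAT suffix is therefore /-bo/ underlyingly, with post-vocalic devoicing: voiced stops become voiceless after a vowel.

/-bo/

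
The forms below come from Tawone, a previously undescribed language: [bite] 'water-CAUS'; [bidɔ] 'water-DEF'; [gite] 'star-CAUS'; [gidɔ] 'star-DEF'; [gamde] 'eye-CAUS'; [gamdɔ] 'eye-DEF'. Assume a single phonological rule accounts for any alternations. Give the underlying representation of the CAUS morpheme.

The CAUS morpheme has two allomorphs, [-de] and [-te].
The DEF suffix, which begins with [d], is invariant after every stem; so [d] is not altered by any rule here.
The CAUS suffix is therefore /-te/ underlyingly, with post-nasal voicing: voiceless stops become voiced after a nasal.

/-te/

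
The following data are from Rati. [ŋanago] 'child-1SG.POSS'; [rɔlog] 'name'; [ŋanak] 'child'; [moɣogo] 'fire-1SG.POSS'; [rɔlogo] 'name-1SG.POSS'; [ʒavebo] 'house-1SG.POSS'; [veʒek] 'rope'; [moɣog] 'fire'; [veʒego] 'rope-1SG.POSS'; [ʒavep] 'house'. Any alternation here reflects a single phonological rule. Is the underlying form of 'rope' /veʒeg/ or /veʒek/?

/veʒek/

In [veʒek] and [veʒego] the final segment of 'rope' alternates: [k] ~ [g].
The stem 'name' ([rɔlog], [rɔlogo]) shows [g] unchanged in both environments, so [g] cannot be basic with [k] derived in isolation.
Therefore /k/ is basic and [g] is derived by intervocalic voicing (voiceless stops become voiced between vowels).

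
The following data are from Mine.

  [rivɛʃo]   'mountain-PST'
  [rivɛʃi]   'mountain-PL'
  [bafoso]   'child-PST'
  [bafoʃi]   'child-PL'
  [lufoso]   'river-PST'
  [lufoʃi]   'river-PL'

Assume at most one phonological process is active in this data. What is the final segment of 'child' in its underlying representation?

/s/

In [bafoso] and [bafoʃi] the final segment of 'child' alternates: [s] ~ [ʃ].
But 'mountain' keeps [ʃ] in both environments ([rivɛʃo], [rivɛʃi]), so there is no rule changing /ʃ/ to [s] before the PST suffix.
So /s/ is underlying, and a rule of palatalization before a front vowel — /s/ becomes palato-alveolar [ʃ] before a front vowel — gives [ʃ].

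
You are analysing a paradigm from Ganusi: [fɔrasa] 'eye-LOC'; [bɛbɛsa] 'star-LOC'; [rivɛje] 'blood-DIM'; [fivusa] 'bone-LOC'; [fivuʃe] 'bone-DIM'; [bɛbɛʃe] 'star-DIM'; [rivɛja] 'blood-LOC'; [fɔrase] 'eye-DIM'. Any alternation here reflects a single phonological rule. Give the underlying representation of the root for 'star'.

/bɛbɛʃ/

The root 'star' surfaces as [bɛbɛʃe] and [bɛbɛsa], with a stem-final [ʃ] ~ [s] alternation.
Compare 'eye', with invariant [s] in [fɔrase] and [fɔrasa]: an analysis with underlying /s/ and a rule producing [ʃ] before the DIM suffix would wrongly predict alternation here too.
Therefore /ʃ/ is basic and [s] is derived by depalatalization (palato-alveolar /ʃ/ becomes [s] when no front vowel follows).
So 'star' = /bɛbɛʃ/.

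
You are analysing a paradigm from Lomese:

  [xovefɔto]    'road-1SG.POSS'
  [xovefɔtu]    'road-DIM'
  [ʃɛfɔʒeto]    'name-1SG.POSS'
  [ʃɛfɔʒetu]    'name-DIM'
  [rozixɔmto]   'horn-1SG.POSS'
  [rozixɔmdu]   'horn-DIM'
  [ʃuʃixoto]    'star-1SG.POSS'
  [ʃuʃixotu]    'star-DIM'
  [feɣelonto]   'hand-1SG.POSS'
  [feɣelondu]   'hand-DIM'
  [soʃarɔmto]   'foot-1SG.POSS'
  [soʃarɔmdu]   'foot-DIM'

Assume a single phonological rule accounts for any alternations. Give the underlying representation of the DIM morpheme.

The DIM morpheme has two allomorphs, [-du] and [-tu].
The 1SG.POSS suffix, which begins with [t], is invariant after every stem; so [t] is not altered by any rule here.
So the underlying form is /-du/, and voiced stops become voiceless after a vowel.

/-du/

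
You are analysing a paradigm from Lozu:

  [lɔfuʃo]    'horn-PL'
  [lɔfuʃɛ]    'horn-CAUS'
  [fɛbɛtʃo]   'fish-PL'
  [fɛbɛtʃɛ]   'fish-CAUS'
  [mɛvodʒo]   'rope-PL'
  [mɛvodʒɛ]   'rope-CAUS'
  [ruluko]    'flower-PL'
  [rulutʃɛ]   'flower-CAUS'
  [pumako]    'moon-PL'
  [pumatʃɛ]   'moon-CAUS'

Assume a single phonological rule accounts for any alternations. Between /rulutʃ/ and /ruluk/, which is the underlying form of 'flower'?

/ruluk/

The stem for 'flower' ends in [k] in [ruluko] but [tʃ] in [rulutʃɛ].
But 'fish' keeps [tʃ] in both environments ([fɛbɛtʃo], [fɛbɛtʃɛ]), so there is no rule changing /tʃ/ to [k] before the PL suffix.
The alternation reflects palatalization before a front vowel: /k/ becomes palato-alveolar [tʃ] before a front vowel. /k/ is underlying.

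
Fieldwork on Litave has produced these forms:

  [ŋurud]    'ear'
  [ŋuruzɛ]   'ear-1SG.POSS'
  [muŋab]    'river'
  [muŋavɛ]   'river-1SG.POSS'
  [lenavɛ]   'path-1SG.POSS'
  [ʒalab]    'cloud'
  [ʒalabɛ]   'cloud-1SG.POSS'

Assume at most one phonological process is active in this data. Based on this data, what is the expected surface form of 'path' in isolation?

The root 'river' surfaces as [muŋab] and [muŋavɛ], with a stem-final [b] ~ [v] alternation.
The stem 'cloud' ([ʒalab], [ʒalabɛ]) shows [b] unchanged in both environments, so [b] cannot be basic with [v] derived before the 1SG.POSS suffix.
The alternation reflects word-final hardening: voiced fricatives become stops word-finally. /v/ is underlying.
The one attested form of 'path', [lenavɛ], shows underlying /lenav/. Applying the same rule word-finally gives [lenab].

[lenab]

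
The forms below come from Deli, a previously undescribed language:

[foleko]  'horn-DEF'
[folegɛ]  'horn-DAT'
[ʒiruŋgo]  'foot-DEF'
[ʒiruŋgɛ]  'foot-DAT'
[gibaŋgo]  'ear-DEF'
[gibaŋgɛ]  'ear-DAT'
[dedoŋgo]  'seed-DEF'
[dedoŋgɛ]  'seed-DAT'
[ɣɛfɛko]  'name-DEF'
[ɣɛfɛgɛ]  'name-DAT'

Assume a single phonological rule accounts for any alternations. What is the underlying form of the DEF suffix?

The DEF morpheme has two allomorphs, [-go] and [-ko].
The DAT suffix, which begins with [g], is invariant after every stem; so [g] is not altered by any rule here.
The DEF suffix is therefore /-ko/ underlyingly, with post-nasal voicing: voiceless stops become voiced after a nasal.

/-ko/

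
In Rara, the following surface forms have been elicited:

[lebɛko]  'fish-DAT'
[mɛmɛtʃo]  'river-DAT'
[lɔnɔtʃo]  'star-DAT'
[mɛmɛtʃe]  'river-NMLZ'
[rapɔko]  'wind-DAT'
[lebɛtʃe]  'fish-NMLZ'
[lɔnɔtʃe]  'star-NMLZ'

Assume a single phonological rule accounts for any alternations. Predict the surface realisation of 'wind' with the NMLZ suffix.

[rapɔtʃe]

In [lebɛko] and [lebɛtʃe] the final segment of 'fish' alternates: [k] ~ [tʃ].
The stem 'river' ([mɛmɛtʃo], [mɛmɛtʃe]) shows [tʃ] unchanged in both environments, so [tʃ] cannot be basic with [k] derived before the DAT suffix.
So /k/ is underlying, and a rule of palatalization before a front vowel — /k/ becomes palato-alveolar [tʃ] before a front vowel — gives [tʃ].
The one attested form of 'wind', [rapɔko], shows underlying /rapɔk/. Applying the same rule before a front vowel gives [rapɔtʃe].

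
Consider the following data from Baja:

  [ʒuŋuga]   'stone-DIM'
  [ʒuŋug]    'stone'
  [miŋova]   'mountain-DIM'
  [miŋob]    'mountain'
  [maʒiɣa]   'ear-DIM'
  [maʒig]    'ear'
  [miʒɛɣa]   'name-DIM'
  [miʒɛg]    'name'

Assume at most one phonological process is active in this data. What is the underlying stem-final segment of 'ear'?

In [maʒiɣa] and [maʒig] the final segment of 'ear' alternates: [ɣ] ~ [g].
Compare 'stone', with invariant [g] in [ʒuŋuga] and [ʒuŋug]: an analysis with underlying /g/ and a rule producing [ɣ] before the DIM suffix would wrongly predict alternation here too.
The alternation reflects word-final hardening: voiced fricatives become stops word-finally. /ɣ/ is underlying.

/ɣ/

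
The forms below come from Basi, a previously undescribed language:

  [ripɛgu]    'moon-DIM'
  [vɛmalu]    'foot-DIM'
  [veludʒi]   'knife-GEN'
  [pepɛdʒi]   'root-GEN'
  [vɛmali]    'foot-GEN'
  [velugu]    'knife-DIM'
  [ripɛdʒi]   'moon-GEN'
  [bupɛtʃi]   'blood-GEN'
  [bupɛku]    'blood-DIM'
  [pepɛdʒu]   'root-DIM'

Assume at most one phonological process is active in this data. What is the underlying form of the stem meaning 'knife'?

In [velugu] and [veludʒi] the final segment of 'knife' alternates: [g] ~ [dʒ].
But 'root' keeps [dʒ] in both environments ([pepɛdʒu], [pepɛdʒi]), so there is no rule changing /dʒ/ to [g] before the DIM suffix.
So /g/ is underlying, and a rule of palatalization before a front vowel — /k/ and /g/ become palato-alveolar [tʃ] and [dʒ] before a front vowel — gives [dʒ].

/velug/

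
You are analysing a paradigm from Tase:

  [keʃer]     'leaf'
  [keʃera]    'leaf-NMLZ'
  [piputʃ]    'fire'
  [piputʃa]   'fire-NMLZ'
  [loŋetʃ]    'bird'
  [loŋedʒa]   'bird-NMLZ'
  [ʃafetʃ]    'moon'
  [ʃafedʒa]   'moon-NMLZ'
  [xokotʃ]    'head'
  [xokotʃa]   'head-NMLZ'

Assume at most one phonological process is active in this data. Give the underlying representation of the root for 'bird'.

The stem for 'bird' ends in [tʃ] in [loŋetʃ] but [dʒ] in [loŋedʒa].
But 'head' keeps [tʃ] in both environments ([xokotʃ], [xokotʃa]), so there is no rule changing /tʃ/ to [dʒ] before the NMLZ suffix.
The alternation reflects word-final obstruent devoicing: voiced obstruents become voiceless word-finally. /dʒ/ is underlying.
The underlying form of 'bird' is therefore /loŋedʒ/.

/loŋedʒ/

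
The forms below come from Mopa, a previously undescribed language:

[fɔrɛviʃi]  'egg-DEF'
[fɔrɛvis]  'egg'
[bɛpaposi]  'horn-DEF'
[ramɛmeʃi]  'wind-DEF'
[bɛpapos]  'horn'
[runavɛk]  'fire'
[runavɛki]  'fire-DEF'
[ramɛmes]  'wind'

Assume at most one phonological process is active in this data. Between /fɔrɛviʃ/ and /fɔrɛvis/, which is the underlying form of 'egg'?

/fɔrɛviʃ/

The root 'egg' surfaces as [fɔrɛviʃi] and [fɔrɛvis], with a stem-final [ʃ] ~ [s] alternation.
If /s/ were underlying and a rule turned it into [ʃ] before the DEF suffix, 'horn' would also alternate; but it has [s] in both [bɛpaposi] and [bɛpapos].
The underlying segment must be /ʃ/; palato-alveolar /ʃ/ becomes [s] when no front vowel follows, yielding [s] there.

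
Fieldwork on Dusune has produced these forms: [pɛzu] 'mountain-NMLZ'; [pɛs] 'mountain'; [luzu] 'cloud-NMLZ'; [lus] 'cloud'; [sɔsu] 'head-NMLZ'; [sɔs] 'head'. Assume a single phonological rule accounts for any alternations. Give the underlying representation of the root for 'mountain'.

/pɛz/

In [pɛzu] and [pɛs] the final segment of 'mountain' alternates: [z] ~ [s].
But 'head' keeps [s] in both environments ([sɔsu], [sɔs]), so there is no rule changing /s/ to [z] before the NMLZ suffix.
The alternation reflects word-final obstruent devoicing: voiced obstruents become voiceless word-finally. /z/ is underlying.
The underlying form of 'mountain' is therefore /pɛz/.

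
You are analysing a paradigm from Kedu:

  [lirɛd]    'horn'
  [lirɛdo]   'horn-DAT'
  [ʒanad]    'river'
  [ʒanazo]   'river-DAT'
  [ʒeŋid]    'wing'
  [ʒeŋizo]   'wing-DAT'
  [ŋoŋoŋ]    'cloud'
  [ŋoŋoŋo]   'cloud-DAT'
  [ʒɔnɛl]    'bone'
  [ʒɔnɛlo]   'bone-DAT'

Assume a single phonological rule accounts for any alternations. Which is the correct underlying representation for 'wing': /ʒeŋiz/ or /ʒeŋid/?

In [ʒeŋid] and [ʒeŋizo] the final segment of 'wing' alternates: [d] ~ [z].
But 'horn' keeps [d] in both environments ([lirɛd], [lirɛdo]), so there is no rule changing /d/ to [z] before the DAT suffix.
So /z/ is underlying, and a rule of word-final hardening — voiced fricatives become stops word-finally — gives [d].

/ʒeŋiz/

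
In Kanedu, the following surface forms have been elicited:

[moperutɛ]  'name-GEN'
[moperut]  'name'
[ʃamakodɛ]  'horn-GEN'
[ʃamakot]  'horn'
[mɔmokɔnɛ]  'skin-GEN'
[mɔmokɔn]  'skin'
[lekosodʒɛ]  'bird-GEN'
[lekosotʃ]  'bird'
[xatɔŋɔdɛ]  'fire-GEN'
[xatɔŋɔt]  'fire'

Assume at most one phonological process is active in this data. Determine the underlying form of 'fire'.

The root 'fire' surfaces as [xatɔŋɔdɛ] and [xatɔŋɔt], with a stem-final [d] ~ [t] alternation.
Compare 'name', with invariant [t] in [moperutɛ] and [moperut]: an analysis with underlying /t/ and a rule producing [d] before the GEN suffix would wrongly predict alternation here too.
The alternation reflects word-final obstruent devoicing: voiced obstruents become voiceless word-finally. /d/ is underlying.
Hence 'fire' is /xatɔŋɔd/ underlyingly.

/xatɔŋɔd/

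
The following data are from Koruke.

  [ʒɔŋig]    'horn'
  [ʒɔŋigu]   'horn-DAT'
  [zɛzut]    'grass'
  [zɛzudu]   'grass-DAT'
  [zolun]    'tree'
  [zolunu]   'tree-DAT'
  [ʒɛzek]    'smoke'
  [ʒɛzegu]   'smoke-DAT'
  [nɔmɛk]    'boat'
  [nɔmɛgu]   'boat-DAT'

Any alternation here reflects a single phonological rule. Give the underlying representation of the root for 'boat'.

/nɔmɛk/

'boat' shows [k] ~ [g] at the end of the stem ([nɔmɛk] vs [nɔmɛgu]).
The stem 'horn' ([ʒɔŋig], [ʒɔŋigu]) shows [g] unchanged in both environments, so [g] cannot be basic with [k] derived in isolation.
Therefore /k/ is basic and [g] is derived by intervocalic voicing (voiceless stops become voiced between vowels).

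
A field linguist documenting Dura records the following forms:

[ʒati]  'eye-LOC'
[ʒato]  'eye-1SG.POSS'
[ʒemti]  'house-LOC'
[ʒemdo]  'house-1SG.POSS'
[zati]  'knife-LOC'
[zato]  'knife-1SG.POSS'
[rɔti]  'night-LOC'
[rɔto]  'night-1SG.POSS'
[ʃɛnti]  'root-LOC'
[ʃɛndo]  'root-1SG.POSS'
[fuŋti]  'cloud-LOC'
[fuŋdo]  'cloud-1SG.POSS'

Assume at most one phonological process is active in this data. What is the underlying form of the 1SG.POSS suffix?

/-do/

The 1SG.POSS suffix surfaces as [-do] and [-to], depending on the final segment of the stem.
The LOC suffix, which begins with [t], is invariant after every stem; so [t] is not altered by any rule here.
So the underlying form is /-do/, and voiced stops become voiceless after a vowel.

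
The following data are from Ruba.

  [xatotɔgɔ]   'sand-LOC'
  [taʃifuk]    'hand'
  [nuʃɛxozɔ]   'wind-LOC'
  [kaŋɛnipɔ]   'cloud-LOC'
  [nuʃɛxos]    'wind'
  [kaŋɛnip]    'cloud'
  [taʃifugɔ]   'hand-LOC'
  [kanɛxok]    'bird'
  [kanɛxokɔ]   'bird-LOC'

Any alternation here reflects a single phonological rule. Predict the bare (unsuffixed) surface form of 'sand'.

'hand' shows [g] ~ [k] at the end of the stem ([taʃifugɔ] vs [taʃifuk]).
If /k/ were underlying and a rule turned it into [g] before the LOC suffix, 'bird' would also alternate; but it has [k] in both [kanɛxokɔ] and [kanɛxok].
The underlying segment must be /g/; voiced obstruents become voiceless word-finally, yielding [k] there.
The one attested form of 'sand', [xatotɔgɔ], shows underlying /xatotɔg/. Applying the same rule word-finally gives [xatotɔk].

[xatotɔk]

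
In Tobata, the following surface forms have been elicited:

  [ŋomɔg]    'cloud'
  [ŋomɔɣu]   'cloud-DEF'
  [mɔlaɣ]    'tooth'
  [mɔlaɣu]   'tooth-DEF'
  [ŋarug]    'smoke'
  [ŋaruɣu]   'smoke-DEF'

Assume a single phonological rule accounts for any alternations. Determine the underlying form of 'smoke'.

/ŋarug/

The root 'smoke' surfaces as [ŋarug] and [ŋaruɣu], with a stem-final [g] ~ [ɣ] alternation.
If /ɣ/ were underlying and a rule turned it into [g] in isolation, 'tooth' would also alternate; but it has [ɣ] in both [mɔlaɣ] and [mɔlaɣu].
The alternation reflects intervocalic spirantization: voiced stops become fricatives between vowels. /g/ is underlying.
Hence 'smoke' is /ŋarug/ underlyingly.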